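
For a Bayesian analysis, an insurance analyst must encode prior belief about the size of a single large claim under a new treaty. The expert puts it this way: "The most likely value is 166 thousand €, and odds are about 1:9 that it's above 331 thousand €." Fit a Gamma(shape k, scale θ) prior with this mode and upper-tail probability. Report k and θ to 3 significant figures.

Gamma(k,θ) with k>1 has mode (k−1)θ, so θ = 166/(k−1).
Need P(X < 331) = 0.9 with θ tied to k this way. Start at k = 2, θ = 166: P(X<331) ≈ 0.592.
Too low — raise k to concentrate. Iterating converges to k ≈ 5.03.
Then θ = 166/(5.03−1) ≈ 41.2.

k ≈ 5.03, θ ≈ 41.2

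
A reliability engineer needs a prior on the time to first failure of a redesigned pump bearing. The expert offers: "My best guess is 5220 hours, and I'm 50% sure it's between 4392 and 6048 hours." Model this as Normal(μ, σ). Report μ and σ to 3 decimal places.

μ = 5220.000, σ = 1227.595

A symmetric 50% interval runs μ ± z·σ with z = 0.6745.
Half-width = 828, so σ = 828/0.6745 = 1227.595.
μ is the stated best guess, 5220.000.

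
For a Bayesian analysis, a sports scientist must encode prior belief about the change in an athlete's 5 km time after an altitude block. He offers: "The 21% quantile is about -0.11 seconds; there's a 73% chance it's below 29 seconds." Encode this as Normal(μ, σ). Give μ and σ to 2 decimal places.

μ = 16.43, σ = 20.51

For Normal(μ,σ), the p-quantile is μ + z_p·σ. Here z_{0.21} = -0.8064, z_{0.73} = 0.6128.
So -0.11 = μ − 0.8064σ and 29 = μ + 0.6128σ.
Subtracting: σ = (29 − -0.11)/(0.6128 − (-0.8064)) = 20.51.
Then μ = -0.11 − (-0.8064)·20.51 = 16.43.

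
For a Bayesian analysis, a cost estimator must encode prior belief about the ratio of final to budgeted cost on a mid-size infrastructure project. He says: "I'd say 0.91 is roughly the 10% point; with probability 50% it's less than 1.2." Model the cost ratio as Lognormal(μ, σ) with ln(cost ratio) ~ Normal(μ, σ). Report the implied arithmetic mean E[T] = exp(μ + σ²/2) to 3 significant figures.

E[T] ≈ 1.23

If T ~ Lognormal(μ,σ) then ln T ~ Normal(μ,σ), so the p-quantile of ln T is μ + z_p·σ.
ln(0.91) = -0.09431 and ln(1.2) = 0.1823; z_{0.1} = -1.282, z_{0.5} = 0.
σ = (0.1823 − -0.09431)/(0 − (-1.282)) = 0.216.
μ = -0.09431 − (-1.282)·0.216 = 0.182.
E[T] = exp(μ + σ²/2) = exp(0.182 + 0.0233) = 1.23.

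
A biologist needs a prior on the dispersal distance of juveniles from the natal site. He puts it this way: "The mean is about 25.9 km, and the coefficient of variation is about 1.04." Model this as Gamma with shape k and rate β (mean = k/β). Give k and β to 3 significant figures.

For Gamma(k, rate β): mean = k/β, variance = k/β², so CV = 1/√k.
CV = 1.04, hence k = 1/CV² = 0.925.
Then β = k/mean = 0.925/25.9 = 0.0357.

k ≈ 0.925, β ≈ 0.0357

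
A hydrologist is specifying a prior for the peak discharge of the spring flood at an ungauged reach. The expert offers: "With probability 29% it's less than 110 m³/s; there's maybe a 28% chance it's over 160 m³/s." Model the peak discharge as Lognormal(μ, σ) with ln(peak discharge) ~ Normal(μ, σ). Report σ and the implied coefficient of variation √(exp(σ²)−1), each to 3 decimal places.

If T ~ Lognormal(μ,σ) then ln T ~ Normal(μ,σ), so the p-quantile of ln T is μ + z_p·σ.
ln(110) = 4.7 and ln(160) = 5.075; z_{0.29} = -0.5534, z_{0.72} = 0.5828.
σ = (5.075 − 4.7)/(0.5828 − (-0.5534)) = 0.330.
μ = 4.7 − (-0.5534)·0.330 = 4.883.
CV = √(exp(σ²)−1) = √(exp(0.1087)−1) = 0.339.

σ ≈ 0.330, CV ≈ 0.339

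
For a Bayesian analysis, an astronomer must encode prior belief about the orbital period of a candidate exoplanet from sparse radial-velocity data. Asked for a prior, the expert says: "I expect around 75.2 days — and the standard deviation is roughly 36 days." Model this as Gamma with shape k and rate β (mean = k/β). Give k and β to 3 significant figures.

For Gamma(k, rate β): mean = k/β, variance = k/β², so CV = 1/√k.
CV = SD/mean = 36/75.2 = 0.4787, hence k = 1/CV² = 4.36.
Then β = k/mean = 4.36/75.2 = 0.058.

k ≈ 4.36, β ≈ 0.058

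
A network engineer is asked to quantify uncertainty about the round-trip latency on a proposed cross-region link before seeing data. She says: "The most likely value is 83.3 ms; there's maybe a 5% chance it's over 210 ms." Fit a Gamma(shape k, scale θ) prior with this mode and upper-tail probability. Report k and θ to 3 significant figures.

Gamma(k,θ) with k>1 has mode (k−1)θ, so θ = 83.3/(k−1).
Need P(X < 210) = 0.95 with θ tied to k this way. Start at k = 2, θ = 83.3: P(X<210) ≈ 0.717.
Too low — raise k to concentrate. Iterating converges to k ≈ 4.17.
Then θ = 83.3/(4.17−1) ≈ 26.3.

k ≈ 4.17, θ ≈ 26.3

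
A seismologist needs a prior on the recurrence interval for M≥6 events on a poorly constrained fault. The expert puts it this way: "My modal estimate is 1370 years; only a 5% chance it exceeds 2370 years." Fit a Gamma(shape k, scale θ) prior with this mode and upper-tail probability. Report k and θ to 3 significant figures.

k ≈ 10.3, θ ≈ 147

Gamma(k,θ) with k>1 has mode (k−1)θ, so θ = 1370/(k−1).
Need P(X < 2370) = 0.95 with θ tied to k this way. Start at k = 2, θ = 1370: P(X<2370) ≈ 0.516.
Too low — raise k to concentrate. Iterating converges to k ≈ 10.3.
Then θ = 1370/(10.3−1) ≈ 147.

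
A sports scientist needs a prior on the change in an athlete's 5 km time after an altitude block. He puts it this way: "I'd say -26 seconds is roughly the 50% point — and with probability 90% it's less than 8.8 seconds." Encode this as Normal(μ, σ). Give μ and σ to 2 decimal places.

The p-quantile of Normal(μ,σ) is μ + z_p·σ, with z_{0.5} = 0 and z_{0.9} = 1.282.
Eliminate σ: μ = (z₂·x₁ − z₁·x₂)/(z₂ − z₁) = (1.282·-26 − (0)·8.8)/1.282 = -26.00.
Then σ = (x₂ − x₁)/(z₂ − z₁) = (8.8 − -26)/1.282 = 27.15.

μ = -26.00, σ = 27.15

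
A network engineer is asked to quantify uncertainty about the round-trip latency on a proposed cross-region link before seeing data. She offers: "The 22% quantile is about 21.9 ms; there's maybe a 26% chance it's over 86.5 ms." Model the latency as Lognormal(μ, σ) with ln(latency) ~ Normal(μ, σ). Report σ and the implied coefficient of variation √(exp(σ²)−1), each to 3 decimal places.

If T ~ Lognormal(μ,σ) then ln T ~ Normal(μ,σ), so the p-quantile of ln T is μ + z_p·σ.
ln(21.9) = 3.086 and ln(86.5) = 4.46; z_{0.22} = -0.7722, z_{0.74} = 0.6433.
σ = (4.46 − 3.086)/(0.6433 − (-0.7722)) = 0.970.
μ = 3.086 − (-0.7722)·0.970 = 3.836.
CV = √(exp(σ²)−1) = √(exp(0.9417)−1) = 1.251.

σ ≈ 0.970, CV ≈ 1.251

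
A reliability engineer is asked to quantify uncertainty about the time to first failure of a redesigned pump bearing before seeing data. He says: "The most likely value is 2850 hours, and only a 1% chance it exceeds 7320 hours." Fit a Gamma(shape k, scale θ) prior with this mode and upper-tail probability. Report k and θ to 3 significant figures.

k ≈ 6.24, θ ≈ 543

Gamma(k,θ) with k>1 has mode (k−1)θ, so θ = 2850/(k−1).
Need P(X < 7320) = 0.99 with θ tied to k this way. Start at k = 2, θ = 2850: P(X<7320) ≈ 0.726.
Too low — raise k to concentrate. Iterating converges to k ≈ 6.24.
Then θ = 2850/(6.24−1) ≈ 543.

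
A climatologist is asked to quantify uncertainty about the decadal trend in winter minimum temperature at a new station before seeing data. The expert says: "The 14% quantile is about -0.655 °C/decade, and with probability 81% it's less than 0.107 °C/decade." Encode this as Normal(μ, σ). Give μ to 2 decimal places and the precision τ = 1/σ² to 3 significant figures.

μ = -0.23, τ = 6.6

For Normal(μ,σ), the p-quantile is μ + z_p·σ. Here z_{0.14} = -1.08, z_{0.81} = 0.8779.
So -0.655 = μ − 1.08σ and 0.107 = μ + 0.8779σ.
Subtracting: σ = (0.107 − -0.655)/(0.8779 − (-1.08)) = 0.39.
Then μ = -0.655 − (-1.08)·0.39 = -0.23.
Precision τ = 1/σ² = 1/0.3891² = 6.6.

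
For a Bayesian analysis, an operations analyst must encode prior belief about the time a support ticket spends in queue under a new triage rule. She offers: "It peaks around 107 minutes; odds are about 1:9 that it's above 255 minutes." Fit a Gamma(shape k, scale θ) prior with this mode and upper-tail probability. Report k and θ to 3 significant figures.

k ≈ 3.55, θ ≈ 42

Gamma(k,θ) with k>1 has mode (k−1)θ, so θ = 107/(k−1).
Need P(X < 255) = 0.9 with θ tied to k this way. Start at k = 2, θ = 107: P(X<255) ≈ 0.688.
Too low — raise k to concentrate. Iterating converges to k ≈ 3.55.
Then θ = 107/(3.55−1) ≈ 42.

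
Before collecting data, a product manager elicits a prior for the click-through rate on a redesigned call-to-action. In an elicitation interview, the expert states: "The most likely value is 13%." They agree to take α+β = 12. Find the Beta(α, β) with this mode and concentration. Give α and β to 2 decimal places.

α = 2.30, β = 9.70

For α,β > 1 the Beta mode is (α−1)/(α+β−2). With α+β = 12, the mode is (α−1)/10.
Set (α−1)/10 = 0.13 → α = 1 + 0.13·10 = 2.30.
β = 12 − α = 9.70.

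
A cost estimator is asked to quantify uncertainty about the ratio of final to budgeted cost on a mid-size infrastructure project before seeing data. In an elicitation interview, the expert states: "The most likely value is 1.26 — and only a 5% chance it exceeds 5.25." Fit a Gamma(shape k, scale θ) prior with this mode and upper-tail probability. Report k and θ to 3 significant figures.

Gamma(k,θ) with k>1 has mode (k−1)θ, so θ = 1.26/(k−1).
Need P(X < 5.25) = 0.95 with θ tied to k this way. Start at k = 2, θ = 1.26: P(X<5.25) ≈ 0.920.
Too low — raise k to concentrate. Iterating converges to k ≈ 2.23.
Then θ = 1.26/(2.23−1) ≈ 1.03.

k ≈ 2.23, θ ≈ 1.03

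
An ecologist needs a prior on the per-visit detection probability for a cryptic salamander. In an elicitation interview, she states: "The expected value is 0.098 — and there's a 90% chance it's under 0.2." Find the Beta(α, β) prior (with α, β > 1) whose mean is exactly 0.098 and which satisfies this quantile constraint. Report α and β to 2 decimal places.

With mean 0.098 fixed, write α = 0.098s, β = 0.902s where s = α+β.
Need P(θ < 0.2) = 0.9 under Beta(0.098s, 0.902s). Normal approximation: (q−m)/√(m(1−m)/s) ≈ z_{0.9} = 1.28, so s ≈ 0.098·0.902·(1.28)²/(0.2−0.098)² = 14.0.
At s = 14.0: P(θ<0.2) ≈ 0.894. Adjusting to match 0.9 gives s ≈ 15.15.
So α = 0.098·15.15 ≈ 1.48, β = 0.902·15.15 ≈ 13.66.

α ≈ 1.48, β ≈ 13.66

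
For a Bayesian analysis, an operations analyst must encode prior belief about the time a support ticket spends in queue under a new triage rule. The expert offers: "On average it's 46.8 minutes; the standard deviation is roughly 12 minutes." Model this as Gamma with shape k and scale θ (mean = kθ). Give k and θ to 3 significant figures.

k ≈ 15.2, θ ≈ 3.08

For Gamma(k, scale θ): mean = kθ, variance = kθ², so CV = 1/√k.
CV = SD/mean = 12/46.8 = 0.2564, hence k = 1/CV² = 15.2.
Then θ = mean/k = 46.8/15.2 = 3.08.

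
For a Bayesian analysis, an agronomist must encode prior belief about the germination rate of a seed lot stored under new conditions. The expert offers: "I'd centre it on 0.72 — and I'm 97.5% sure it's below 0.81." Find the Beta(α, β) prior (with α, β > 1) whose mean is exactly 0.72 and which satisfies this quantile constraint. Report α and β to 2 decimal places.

α ≈ 60.70, β ≈ 23.61

With mean 0.72 fixed, write α = 0.72s, β = 0.28s where s = α+β.
Need P(θ < 0.81) = 0.975 under Beta(0.72s, 0.28s). Normal approximation: (q−m)/√(m(1−m)/s) ≈ z_{0.975} = 1.96, so s ≈ 0.72·0.28·(1.96)²/(0.81−0.72)² = 95.6.
At s = 95.6: P(θ<0.81) ≈ 0.982. Adjusting to match 0.975 gives s ≈ 84.31.
So α = 0.72·84.31 ≈ 60.70, β = 0.28·84.31 ≈ 23.61.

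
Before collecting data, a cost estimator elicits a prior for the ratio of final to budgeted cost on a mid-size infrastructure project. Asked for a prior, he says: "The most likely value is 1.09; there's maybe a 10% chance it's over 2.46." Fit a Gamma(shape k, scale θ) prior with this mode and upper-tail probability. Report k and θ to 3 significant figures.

k ≈ 3.9, θ ≈ 0.376

Gamma(k,θ) with k>1 has mode (k−1)θ, so θ = 1.09/(k−1).
Need P(X < 2.46) = 0.9 with θ tied to k this way. Start at k = 2, θ = 1.09: P(X<2.46) ≈ 0.659.
Too low — raise k to concentrate. Iterating converges to k ≈ 3.9.
Then θ = 1.09/(3.9−1) ≈ 0.376.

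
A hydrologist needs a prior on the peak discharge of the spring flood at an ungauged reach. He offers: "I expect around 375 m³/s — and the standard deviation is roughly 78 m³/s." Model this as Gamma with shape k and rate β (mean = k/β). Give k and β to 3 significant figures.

For Gamma(k, rate β): mean = k/β, variance = k/β², so CV = 1/√k.
CV = SD/mean = 78/375 = 0.208, hence k = 1/CV² = 23.1.
Then β = k/mean = 23.1/375 = 0.0616.

k ≈ 23.1, β ≈ 0.0616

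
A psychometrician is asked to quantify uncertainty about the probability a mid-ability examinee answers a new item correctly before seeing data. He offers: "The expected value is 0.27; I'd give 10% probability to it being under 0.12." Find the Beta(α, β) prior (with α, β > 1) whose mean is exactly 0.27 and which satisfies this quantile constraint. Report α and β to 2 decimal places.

α ≈ 3.26, β ≈ 8.82

With mean 0.27 fixed, write α = 0.27s, β = 0.73s where s = α+β.
Need P(θ < 0.12) = 0.1 under Beta(0.27s, 0.73s). Normal approximation: (q−m)/√(m(1−m)/s) ≈ z_{0.1} = -1.28, so s ≈ 0.27·0.73·(-1.28)²/(0.12−0.27)² = 14.4.
At s = 14.4: P(θ<0.12) ≈ 0.078. Adjusting to match 0.1 gives s ≈ 12.09.
So α = 0.27·12.09 ≈ 3.26, β = 0.73·12.09 ≈ 8.82.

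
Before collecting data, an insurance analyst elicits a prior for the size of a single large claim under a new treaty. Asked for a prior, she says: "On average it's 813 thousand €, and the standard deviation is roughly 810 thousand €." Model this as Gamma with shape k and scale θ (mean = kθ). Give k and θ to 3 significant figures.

k ≈ 1.01, θ ≈ 807

For Gamma(k, scale θ): mean = kθ, variance = kθ², so CV = 1/√k.
CV = SD/mean = 810/813 = 0.9963, hence k = 1/CV² = 1.01.
Then θ = mean/k = 813/1.01 = 807.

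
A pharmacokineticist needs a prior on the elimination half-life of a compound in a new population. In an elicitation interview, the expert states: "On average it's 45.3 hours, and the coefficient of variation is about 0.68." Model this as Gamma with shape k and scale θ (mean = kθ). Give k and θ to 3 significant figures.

k ≈ 2.16, θ ≈ 20.9

For Gamma(k, scale θ): mean = kθ, variance = kθ², so CV = 1/√k.
CV = 0.68, hence k = 1/CV² = 2.16.
Then θ = mean/k = 45.3/2.16 = 20.9.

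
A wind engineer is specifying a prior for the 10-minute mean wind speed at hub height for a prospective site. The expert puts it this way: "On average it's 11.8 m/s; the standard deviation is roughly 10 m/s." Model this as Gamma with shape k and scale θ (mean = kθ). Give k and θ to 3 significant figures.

k ≈ 1.39, θ ≈ 8.47

For Gamma(k, scale θ): mean = kθ, variance = kθ², so CV = 1/√k.
CV = SD/mean = 10/11.8 = 0.8475, hence k = 1/CV² = 1.39.
Then θ = mean/k = 11.8/1.39 = 8.47.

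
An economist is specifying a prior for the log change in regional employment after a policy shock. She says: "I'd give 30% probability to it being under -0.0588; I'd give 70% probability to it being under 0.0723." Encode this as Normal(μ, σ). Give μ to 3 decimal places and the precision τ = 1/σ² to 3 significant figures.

The p-quantile of Normal(μ,σ) is μ + z_p·σ, with z_{0.3} = -0.5244 and z_{0.7} = 0.5244.
Eliminate σ: μ = (z₂·x₁ − z₁·x₂)/(z₂ − z₁) = (0.5244·-0.0588 − (-0.5244)·0.0723)/1.049 = 0.007.
Then σ = (x₂ − x₁)/(z₂ − z₁) = (0.0723 − -0.0588)/1.049 = 0.125.
Precision τ = 1/σ² = 1/0.125² = 64.

μ = 0.007, τ = 64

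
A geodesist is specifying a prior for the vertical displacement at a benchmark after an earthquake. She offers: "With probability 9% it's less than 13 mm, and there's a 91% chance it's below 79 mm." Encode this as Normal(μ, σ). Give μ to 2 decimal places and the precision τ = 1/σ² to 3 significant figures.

For Normal(μ,σ), the p-quantile is μ + z_p·σ. Here z_{0.09} = -1.341, z_{0.91} = 1.341.
So 13 = μ − 1.341σ and 79 = μ + 1.341σ.
Subtracting: σ = (79 − 13)/(1.341 − (-1.341)) = 24.61.
Then μ = 13 − (-1.341)·24.61 = 46.00.
Precision τ = 1/σ² = 1/24.61² = 0.00165.

μ = 46.00, τ = 0.00165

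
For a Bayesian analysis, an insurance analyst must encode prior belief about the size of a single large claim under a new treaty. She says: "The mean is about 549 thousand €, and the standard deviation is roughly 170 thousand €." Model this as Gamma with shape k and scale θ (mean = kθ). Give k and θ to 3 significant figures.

k ≈ 10.4, θ ≈ 52.6

For Gamma(k, scale θ): mean = kθ, variance = kθ², so CV = 1/√k.
CV = SD/mean = 170/549 = 0.3097, hence k = 1/CV² = 10.4.
Then θ = mean/k = 549/10.4 = 52.6.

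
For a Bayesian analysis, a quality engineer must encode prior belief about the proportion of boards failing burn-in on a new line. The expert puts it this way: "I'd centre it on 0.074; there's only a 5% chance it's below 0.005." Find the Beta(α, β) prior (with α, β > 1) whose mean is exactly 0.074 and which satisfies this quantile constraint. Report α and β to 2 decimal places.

α ≈ 1.09, β ≈ 13.63

With mean 0.074 fixed, write α = 0.074s, β = 0.926s where s = α+β.
Need P(θ < 0.005) = 0.05 under Beta(0.074s, 0.926s). Normal approximation: (q−m)/√(m(1−m)/s) ≈ z_{0.05} = -1.64, so s ≈ 0.074·0.926·(-1.64)²/(0.005−0.074)² = 38.9.
At s = 38.9: P(θ<0.005) ≈ 0.001. Adjusting to match 0.05 gives s ≈ 14.72.
So α = 0.074·14.72 ≈ 1.09, β = 0.926·14.72 ≈ 13.63.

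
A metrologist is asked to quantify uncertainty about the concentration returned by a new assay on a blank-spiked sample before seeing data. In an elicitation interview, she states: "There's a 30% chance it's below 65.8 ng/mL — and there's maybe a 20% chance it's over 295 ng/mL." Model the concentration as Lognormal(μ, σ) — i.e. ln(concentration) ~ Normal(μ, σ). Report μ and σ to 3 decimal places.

μ ≈ 4.763, σ ≈ 1.098

If T ~ Lognormal(μ,σ) then ln T ~ Normal(μ,σ), so the p-quantile of ln T is μ + z_p·σ.
ln(65.8) = 4.187 and ln(295) = 5.687; z_{0.3} = -0.5244, z_{0.8} = 0.8416.
σ = (5.687 − 4.187)/(0.8416 − (-0.5244)) = 1.098.
μ = 4.187 − (-0.5244)·1.098 = 4.763.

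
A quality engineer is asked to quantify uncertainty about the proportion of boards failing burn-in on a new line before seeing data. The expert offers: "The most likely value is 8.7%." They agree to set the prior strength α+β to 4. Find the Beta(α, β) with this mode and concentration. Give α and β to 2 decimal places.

α = 1.17, β = 2.83

For α,β > 1 the Beta mode is (α−1)/(α+β−2). With α+β = 4, the mode is (α−1)/2.
Set (α−1)/2 = 0.087 → α = 1 + 0.087·2 = 1.17.
β = 4 − α = 2.83.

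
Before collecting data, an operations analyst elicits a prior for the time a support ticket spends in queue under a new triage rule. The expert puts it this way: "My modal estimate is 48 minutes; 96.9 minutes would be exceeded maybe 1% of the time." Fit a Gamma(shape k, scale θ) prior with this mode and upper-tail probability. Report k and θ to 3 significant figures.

Gamma(k,θ) with k>1 has mode (k−1)θ, so θ = 48/(k−1).
Need P(X < 96.9) = 0.99 with θ tied to k this way. Start at k = 2, θ = 48: P(X<96.9) ≈ 0.599.
Too low — raise k to concentrate. Iterating converges to k ≈ 10.9.
Then θ = 48/(10.9−1) ≈ 4.83.

k ≈ 10.9, θ ≈ 4.83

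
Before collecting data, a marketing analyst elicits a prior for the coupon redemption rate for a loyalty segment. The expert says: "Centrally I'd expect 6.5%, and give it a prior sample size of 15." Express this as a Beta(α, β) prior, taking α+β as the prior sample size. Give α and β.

α = 0.975, β = 14.025

Under the effective-sample-size interpretation, Beta(α, β) has prior mean α/(α+β) and prior sample size α+β.
So α+β = 15 and α/(α+β) = 0.065, giving α = 0.065·15 = 0.975 and β = 15 − 0.975 = 14.025.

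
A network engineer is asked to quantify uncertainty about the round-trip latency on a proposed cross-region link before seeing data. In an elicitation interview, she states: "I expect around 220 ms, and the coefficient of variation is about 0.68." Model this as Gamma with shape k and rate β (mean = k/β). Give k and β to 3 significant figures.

For Gamma(k, rate β): mean = k/β, variance = k/β², so CV = 1/√k.
CV = 0.68, hence k = 1/CV² = 2.16.
Then β = k/mean = 2.16/220 = 0.00983.

k ≈ 2.16, β ≈ 0.00983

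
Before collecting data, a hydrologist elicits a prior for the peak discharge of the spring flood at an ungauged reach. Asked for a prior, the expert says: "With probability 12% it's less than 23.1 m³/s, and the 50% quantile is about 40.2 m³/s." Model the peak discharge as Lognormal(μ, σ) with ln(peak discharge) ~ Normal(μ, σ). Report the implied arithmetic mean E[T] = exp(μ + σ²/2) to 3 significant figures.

If T ~ Lognormal(μ,σ) then ln T ~ Normal(μ,σ), so the p-quantile of ln T is μ + z_p·σ.
ln(23.1) = 3.14 and ln(40.2) = 3.694; z_{0.12} = -1.175, z_{0.5} = 0.
σ = (3.694 − 3.14)/(0 − (-1.175)) = 0.472.
μ = 3.14 − (-1.175)·0.472 = 3.694.
E[T] = exp(μ + σ²/2) = exp(3.694 + 0.1112) = 44.9 m³/s.

E[T] ≈ 44.9 m³/s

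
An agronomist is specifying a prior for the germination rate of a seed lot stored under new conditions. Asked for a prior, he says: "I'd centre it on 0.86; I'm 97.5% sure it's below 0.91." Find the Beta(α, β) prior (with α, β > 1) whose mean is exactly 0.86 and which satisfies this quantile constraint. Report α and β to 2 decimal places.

α ≈ 132.43, β ≈ 21.56

With mean 0.86 fixed, write α = 0.86s, β = 0.14s where s = α+β.
Need P(θ < 0.91) = 0.975 under Beta(0.86s, 0.14s). Normal approximation: (q−m)/√(m(1−m)/s) ≈ z_{0.975} = 1.96, so s ≈ 0.86·0.14·(1.96)²/(0.91−0.86)² = 185.0.
At s = 185.0: P(θ<0.91) ≈ 0.985. Adjusting to match 0.975 gives s ≈ 153.98.
So α = 0.86·153.98 ≈ 132.43, β = 0.14·153.98 ≈ 21.56.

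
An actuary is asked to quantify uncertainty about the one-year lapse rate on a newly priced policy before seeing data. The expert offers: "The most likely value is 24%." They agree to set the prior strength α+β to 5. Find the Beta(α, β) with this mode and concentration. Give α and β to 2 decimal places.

For α,β > 1 the Beta mode is (α−1)/(α+β−2). With α+β = 5, the mode is (α−1)/3.
Set (α−1)/3 = 0.24 → α = 1 + 0.24·3 = 1.72.
β = 5 − α = 3.28.

α = 1.72, β = 3.28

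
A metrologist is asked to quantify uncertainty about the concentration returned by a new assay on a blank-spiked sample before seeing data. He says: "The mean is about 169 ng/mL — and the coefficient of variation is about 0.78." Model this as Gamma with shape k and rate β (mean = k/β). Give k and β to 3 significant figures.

For Gamma(k, rate β): mean = k/β, variance = k/β², so CV = 1/√k.
CV = 0.78, hence k = 1/CV² = 1.64.
Then β = k/mean = 1.64/169 = 0.00973.

k ≈ 1.64, β ≈ 0.00973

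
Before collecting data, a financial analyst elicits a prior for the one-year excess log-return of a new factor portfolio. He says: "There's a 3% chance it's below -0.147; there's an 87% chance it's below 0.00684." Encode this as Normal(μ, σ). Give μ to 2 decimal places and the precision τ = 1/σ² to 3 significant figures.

μ = -0.05, τ = 382

The p-quantile of Normal(μ,σ) is μ + z_p·σ, with z_{0.03} = -1.881 and z_{0.87} = 1.126.
Eliminate σ: μ = (z₂·x₁ − z₁·x₂)/(z₂ − z₁) = (1.126·-0.147 − (-1.881)·0.00684)/3.007 = -0.05.
Then σ = (x₂ − x₁)/(z₂ − z₁) = (0.00684 − -0.147)/3.007 = 0.05.
Precision τ = 1/σ² = 1/0.05116² = 382.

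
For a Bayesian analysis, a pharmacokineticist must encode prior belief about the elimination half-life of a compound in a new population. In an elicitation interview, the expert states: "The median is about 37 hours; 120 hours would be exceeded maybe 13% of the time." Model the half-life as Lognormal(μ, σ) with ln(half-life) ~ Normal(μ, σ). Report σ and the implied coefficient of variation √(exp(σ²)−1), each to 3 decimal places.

If T ~ Lognormal(μ,σ) then ln T ~ Normal(μ,σ), so the p-quantile of ln T is μ + z_p·σ.
ln(37) = 3.611 and ln(120) = 4.787; z_{0.5} = 0, z_{0.87} = 1.126.
σ = (4.787 − 3.611)/(1.126 − (0)) = 1.045.
μ = 3.611 − (0)·1.045 = 3.611.
CV = √(exp(σ²)−1) = √(exp(1.0911)−1) = 1.406.

σ ≈ 1.045, CV ≈ 1.406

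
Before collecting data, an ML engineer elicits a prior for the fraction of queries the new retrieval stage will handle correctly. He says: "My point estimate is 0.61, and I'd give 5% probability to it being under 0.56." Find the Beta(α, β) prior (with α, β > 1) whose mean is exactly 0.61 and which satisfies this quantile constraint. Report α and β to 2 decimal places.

α ≈ 159.55, β ≈ 102.01

With mean 0.61 fixed, write α = 0.61s, β = 0.39s where s = α+β.
Need P(θ < 0.56) = 0.05 under Beta(0.61s, 0.39s). Normal approximation: (q−m)/√(m(1−m)/s) ≈ z_{0.05} = -1.64, so s ≈ 0.61·0.39·(-1.64)²/(0.56−0.61)² = 257.5.
At s = 257.5: P(θ<0.56) ≈ 0.051. Adjusting to match 0.05 gives s ≈ 261.56.
So α = 0.61·261.56 ≈ 159.55, β = 0.39·261.56 ≈ 102.01.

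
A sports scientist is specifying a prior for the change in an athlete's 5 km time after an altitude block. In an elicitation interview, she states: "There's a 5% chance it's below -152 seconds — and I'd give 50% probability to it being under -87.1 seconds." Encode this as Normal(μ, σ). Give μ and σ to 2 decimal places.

μ = -87.10, σ = 39.46

For Normal(μ,σ), the p-quantile is μ + z_p·σ. Here z_{0.05} = -1.645, z_{0.5} = 0.
So -152 = μ − 1.645σ and -87.1 = μ + 0σ.
Subtracting: σ = (-87.1 − -152)/(0 − (-1.645)) = 39.46.
Then μ = -152 − (-1.645)·39.46 = -87.10.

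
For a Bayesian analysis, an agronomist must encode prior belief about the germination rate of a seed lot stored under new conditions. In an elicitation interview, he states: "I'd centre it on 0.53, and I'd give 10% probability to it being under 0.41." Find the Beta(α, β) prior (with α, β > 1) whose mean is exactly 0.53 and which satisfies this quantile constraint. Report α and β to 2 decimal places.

α ≈ 15.00, β ≈ 13.30

With mean 0.53 fixed, write α = 0.53s, β = 0.47s where s = α+β.
Need P(θ < 0.41) = 0.1 under Beta(0.53s, 0.47s). Normal approximation: (q−m)/√(m(1−m)/s) ≈ z_{0.1} = -1.28, so s ≈ 0.53·0.47·(-1.28)²/(0.41−0.53)² = 28.4.
At s = 28.4: P(θ<0.41) ≈ 0.100. Adjusting to match 0.1 gives s ≈ 28.30.
So α = 0.53·28.30 ≈ 15.00, β = 0.47·28.30 ≈ 13.30.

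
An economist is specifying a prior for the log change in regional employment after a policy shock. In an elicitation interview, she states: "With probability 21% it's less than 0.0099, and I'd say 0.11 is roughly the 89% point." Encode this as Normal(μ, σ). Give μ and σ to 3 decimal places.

μ = 0.050, σ = 0.049

For Normal(μ,σ), the p-quantile is μ + z_p·σ. Here z_{0.21} = -0.8064, z_{0.89} = 1.227.
So 0.0099 = μ − 0.8064σ and 0.11 = μ + 1.227σ.
Subtracting: σ = (0.11 − 0.0099)/(1.227 − (-0.8064)) = 0.049.
Then μ = 0.0099 − (-0.8064)·0.049 = 0.050.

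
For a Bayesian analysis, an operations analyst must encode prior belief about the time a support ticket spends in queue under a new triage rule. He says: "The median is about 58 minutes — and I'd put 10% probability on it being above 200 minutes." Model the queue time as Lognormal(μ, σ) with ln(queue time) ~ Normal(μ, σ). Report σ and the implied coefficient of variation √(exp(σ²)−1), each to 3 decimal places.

If T ~ Lognormal(μ,σ) then ln T ~ Normal(μ,σ), so the p-quantile of ln T is μ + z_p·σ.
ln(58) = 4.06 and ln(200) = 5.298; z_{0.5} = 0, z_{0.9} = 1.282.
σ = (5.298 − 4.06)/(1.282 − (0)) = 0.966.
μ = 4.06 − (0)·0.966 = 4.060.
CV = √(exp(σ²)−1) = √(exp(0.9330)−1) = 1.242.

σ ≈ 0.966, CV ≈ 1.242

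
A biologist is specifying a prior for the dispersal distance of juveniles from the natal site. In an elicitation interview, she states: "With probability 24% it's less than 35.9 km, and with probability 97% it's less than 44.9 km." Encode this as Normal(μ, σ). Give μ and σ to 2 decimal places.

For Normal(μ,σ), the p-quantile is μ + z_p·σ. Here z_{0.24} = -0.7063, z_{0.97} = 1.881.
So 35.9 = μ − 0.7063σ and 44.9 = μ + 1.881σ.
Subtracting: σ = (44.9 − 35.9)/(1.881 − (-0.7063)) = 3.48.
Then μ = 35.9 − (-0.7063)·3.48 = 38.36.

μ = 38.36, σ = 3.48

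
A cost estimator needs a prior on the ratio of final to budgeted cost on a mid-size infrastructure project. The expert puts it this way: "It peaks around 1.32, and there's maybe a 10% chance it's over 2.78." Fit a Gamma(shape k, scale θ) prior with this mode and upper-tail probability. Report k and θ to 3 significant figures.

Gamma(k,θ) with k>1 has mode (k−1)θ, so θ = 1.32/(k−1).
Need P(X < 2.78) = 0.9 with θ tied to k this way. Start at k = 2, θ = 1.32: P(X<2.78) ≈ 0.622.
Too low — raise k to concentrate. Iterating converges to k ≈ 4.46.
Then θ = 1.32/(4.46−1) ≈ 0.381.

k ≈ 4.46, θ ≈ 0.381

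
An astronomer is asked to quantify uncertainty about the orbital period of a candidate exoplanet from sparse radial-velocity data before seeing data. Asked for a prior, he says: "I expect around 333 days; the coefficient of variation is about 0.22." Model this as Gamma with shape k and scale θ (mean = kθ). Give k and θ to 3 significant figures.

For Gamma(k, scale θ): mean = kθ, variance = kθ², so CV = 1/√k.
CV = 0.22, hence k = 1/CV² = 20.7.
Then θ = mean/k = 333/20.7 = 16.1.

k ≈ 20.7, θ ≈ 16.1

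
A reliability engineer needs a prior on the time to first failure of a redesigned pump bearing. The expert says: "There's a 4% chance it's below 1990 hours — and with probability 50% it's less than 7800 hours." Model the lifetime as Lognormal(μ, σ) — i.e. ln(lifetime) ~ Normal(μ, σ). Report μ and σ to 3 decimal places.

μ ≈ 8.962, σ ≈ 0.780

If T ~ Lognormal(μ,σ) then ln T ~ Normal(μ,σ), so the p-quantile of ln T is μ + z_p·σ.
ln(1990) = 7.596 and ln(7800) = 8.962; z_{0.04} = -1.751, z_{0.5} = 0.
σ = (8.962 − 7.596)/(0 − (-1.751)) = 0.780.
μ = 7.596 − (-1.751)·0.780 = 8.962.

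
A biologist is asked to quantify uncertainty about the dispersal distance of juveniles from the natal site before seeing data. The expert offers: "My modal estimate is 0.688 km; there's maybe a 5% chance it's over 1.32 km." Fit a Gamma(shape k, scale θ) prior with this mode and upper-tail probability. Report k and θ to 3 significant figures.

k ≈ 7.54, θ ≈ 0.105

Gamma(k,θ) with k>1 has mode (k−1)θ, so θ = 0.688/(k−1).
Need P(X < 1.32) = 0.95 with θ tied to k this way. Start at k = 2, θ = 0.688: P(X<1.32) ≈ 0.572.
Too low — raise k to concentrate. Iterating converges to k ≈ 7.54.
Then θ = 0.688/(7.54−1) ≈ 0.105.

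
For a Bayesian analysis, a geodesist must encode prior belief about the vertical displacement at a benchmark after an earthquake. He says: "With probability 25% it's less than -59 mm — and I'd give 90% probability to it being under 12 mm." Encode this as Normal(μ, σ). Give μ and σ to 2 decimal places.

For Normal(μ,σ), the p-quantile is μ + z_p·σ. Here z_{0.25} = -0.6745, z_{0.9} = 1.282.
So -59 = μ − 0.6745σ and 12 = μ + 1.282σ.
Subtracting: σ = (12 − -59)/(1.282 − (-0.6745)) = 36.30.
Then μ = -59 − (-0.6745)·36.30 = -34.52.

μ = -34.52, σ = 36.30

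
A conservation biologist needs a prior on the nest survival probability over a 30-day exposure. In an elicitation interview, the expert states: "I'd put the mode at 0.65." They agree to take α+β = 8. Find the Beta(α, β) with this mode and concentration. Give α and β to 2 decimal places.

α = 4.90, β = 3.10

For α,β > 1 the Beta mode is (α−1)/(α+β−2). With α+β = 8, the mode is (α−1)/6.
Set (α−1)/6 = 0.65 → α = 1 + 0.65·6 = 4.90.
β = 8 − α = 3.10.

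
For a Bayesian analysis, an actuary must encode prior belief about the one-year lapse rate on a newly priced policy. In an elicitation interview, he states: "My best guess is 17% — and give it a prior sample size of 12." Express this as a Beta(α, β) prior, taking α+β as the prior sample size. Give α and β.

α = 2.04, β = 9.96

Under the effective-sample-size interpretation, Beta(α, β) has prior mean α/(α+β) and prior sample size α+β.
So α+β = 12 and α/(α+β) = 0.17, giving α = 0.17·12 = 2.04 and β = 12 − 2.04 = 9.96.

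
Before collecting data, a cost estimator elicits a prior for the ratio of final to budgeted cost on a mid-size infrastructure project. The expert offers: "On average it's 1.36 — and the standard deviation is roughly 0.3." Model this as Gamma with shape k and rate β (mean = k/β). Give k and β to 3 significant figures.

k ≈ 20.6, β ≈ 15.1

For Gamma(k, rate β): mean = k/β, variance = k/β², so CV = 1/√k.
CV = SD/mean = 0.3/1.36 = 0.2206, hence k = 1/CV² = 20.6.
Then β = k/mean = 20.6/1.36 = 15.1.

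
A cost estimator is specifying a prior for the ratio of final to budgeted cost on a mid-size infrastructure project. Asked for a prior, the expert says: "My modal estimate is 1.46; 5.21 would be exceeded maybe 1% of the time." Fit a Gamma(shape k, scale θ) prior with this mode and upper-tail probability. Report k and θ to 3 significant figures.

Gamma(k,θ) with k>1 has mode (k−1)θ, so θ = 1.46/(k−1).
Need P(X < 5.21) = 0.99 with θ tied to k this way. Start at k = 2, θ = 1.46: P(X<5.21) ≈ 0.871.
Too low — raise k to concentrate. Iterating converges to k ≈ 3.66.
Then θ = 1.46/(3.66−1) ≈ 0.548.

k ≈ 3.66, θ ≈ 0.548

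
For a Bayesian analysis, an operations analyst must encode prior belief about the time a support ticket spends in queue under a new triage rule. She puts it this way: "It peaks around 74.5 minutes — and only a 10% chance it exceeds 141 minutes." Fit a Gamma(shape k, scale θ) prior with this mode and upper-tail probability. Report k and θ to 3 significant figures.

Gamma(k,θ) with k>1 has mode (k−1)θ, so θ = 74.5/(k−1).
Need P(X < 141) = 0.9 with θ tied to k this way. Start at k = 2, θ = 74.5: P(X<141) ≈ 0.564.
Too low — raise k to concentrate. Iterating converges to k ≈ 5.7.
Then θ = 74.5/(5.7−1) ≈ 15.9.

k ≈ 5.7, θ ≈ 15.9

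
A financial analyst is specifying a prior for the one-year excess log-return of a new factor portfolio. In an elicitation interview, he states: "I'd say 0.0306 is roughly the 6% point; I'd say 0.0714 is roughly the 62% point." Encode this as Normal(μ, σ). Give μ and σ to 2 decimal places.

For Normal(μ,σ), the p-quantile is μ + z_p·σ. Here z_{0.06} = -1.555, z_{0.62} = 0.3055.
So 0.0306 = μ − 1.555σ and 0.0714 = μ + 0.3055σ.
Subtracting: σ = (0.0714 − 0.0306)/(0.3055 − (-1.555)) = 0.02.
Then μ = 0.0306 − (-1.555)·0.02 = 0.06.

μ = 0.06, σ = 0.02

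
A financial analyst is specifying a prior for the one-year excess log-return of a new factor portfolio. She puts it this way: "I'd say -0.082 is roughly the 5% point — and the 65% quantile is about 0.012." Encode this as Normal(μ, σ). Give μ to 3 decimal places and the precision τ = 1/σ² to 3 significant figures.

For Normal(μ,σ), the p-quantile is μ + z_p·σ. Here z_{0.05} = -1.645, z_{0.65} = 0.3853.
So -0.082 = μ − 1.645σ and 0.012 = μ + 0.3853σ.
Subtracting: σ = (0.012 − -0.082)/(0.3853 − (-1.645)) = 0.046.
Then μ = -0.082 − (-1.645)·0.046 = -0.006.
Precision τ = 1/σ² = 1/0.0463² = 466.

μ = -0.006, τ = 466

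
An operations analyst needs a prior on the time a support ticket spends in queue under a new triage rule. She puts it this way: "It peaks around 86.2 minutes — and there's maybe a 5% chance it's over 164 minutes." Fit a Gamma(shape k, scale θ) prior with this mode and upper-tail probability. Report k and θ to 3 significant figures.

k ≈ 7.72, θ ≈ 12.8

Gamma(k,θ) with k>1 has mode (k−1)θ, so θ = 86.2/(k−1).
Need P(X < 164) = 0.95 with θ tied to k this way. Start at k = 2, θ = 86.2: P(X<164) ≈ 0.567.
Too low — raise k to concentrate. Iterating converges to k ≈ 7.72.
Then θ = 86.2/(7.72−1) ≈ 12.8.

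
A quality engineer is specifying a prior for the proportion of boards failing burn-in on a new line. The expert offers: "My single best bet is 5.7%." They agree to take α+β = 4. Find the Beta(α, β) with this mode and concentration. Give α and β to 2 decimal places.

For α,β > 1 the Beta mode is (α−1)/(α+β−2). With α+β = 4, the mode is (α−1)/2.
Set (α−1)/2 = 0.057 → α = 1 + 0.057·2 = 1.11.
β = 4 − α = 2.89.

α = 1.11, β = 2.89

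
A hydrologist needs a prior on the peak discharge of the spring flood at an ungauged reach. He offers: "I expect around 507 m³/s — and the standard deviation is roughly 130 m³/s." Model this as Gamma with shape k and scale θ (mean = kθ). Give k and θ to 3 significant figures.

k ≈ 15.2, θ ≈ 33.3

For Gamma(k, scale θ): mean = kθ, variance = kθ², so CV = 1/√k.
CV = SD/mean = 130/507 = 0.2564, hence k = 1/CV² = 15.2.
Then θ = mean/k = 507/15.2 = 33.3.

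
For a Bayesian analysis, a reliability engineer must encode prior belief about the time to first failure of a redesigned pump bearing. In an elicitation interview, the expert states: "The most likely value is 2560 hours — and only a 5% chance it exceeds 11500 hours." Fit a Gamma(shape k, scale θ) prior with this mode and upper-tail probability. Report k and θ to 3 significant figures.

k ≈ 2.09, θ ≈ 2350

Gamma(k,θ) with k>1 has mode (k−1)θ, so θ = 2560/(k−1).
Need P(X < 11500) = 0.95 with θ tied to k this way. Start at k = 2, θ = 2560: P(X<11500) ≈ 0.939.
Too low — raise k to concentrate. Iterating converges to k ≈ 2.09.
Then θ = 2560/(2.09−1) ≈ 2350.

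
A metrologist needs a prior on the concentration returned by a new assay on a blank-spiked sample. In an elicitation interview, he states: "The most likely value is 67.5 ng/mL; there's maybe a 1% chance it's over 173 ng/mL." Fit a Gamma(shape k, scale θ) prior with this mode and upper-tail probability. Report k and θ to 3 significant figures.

Gamma(k,θ) with k>1 has mode (k−1)θ, so θ = 67.5/(k−1).
Need P(X < 173) = 0.99 with θ tied to k this way. Start at k = 2, θ = 67.5: P(X<173) ≈ 0.725.
Too low — raise k to concentrate. Iterating converges to k ≈ 6.27.
Then θ = 67.5/(6.27−1) ≈ 12.8.

k ≈ 6.27, θ ≈ 12.8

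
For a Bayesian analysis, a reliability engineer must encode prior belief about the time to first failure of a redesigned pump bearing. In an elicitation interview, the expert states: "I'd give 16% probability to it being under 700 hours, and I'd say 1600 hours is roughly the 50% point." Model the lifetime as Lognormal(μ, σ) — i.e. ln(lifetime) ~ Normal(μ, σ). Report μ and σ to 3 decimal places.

If T ~ Lognormal(μ,σ) then ln T ~ Normal(μ,σ), so the p-quantile of ln T is μ + z_p·σ.
ln(700) = 6.551 and ln(1600) = 7.378; z_{0.16} = -0.9945, z_{0.5} = 0.
σ = (7.378 − 6.551)/(0 − (-0.9945)) = 0.831.
μ = 6.551 − (-0.9945)·0.831 = 7.378.

μ ≈ 7.378, σ ≈ 0.831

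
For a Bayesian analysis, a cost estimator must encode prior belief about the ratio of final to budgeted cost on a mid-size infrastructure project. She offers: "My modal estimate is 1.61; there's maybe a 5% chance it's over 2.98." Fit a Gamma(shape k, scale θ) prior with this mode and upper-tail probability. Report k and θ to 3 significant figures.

k ≈ 8.34, θ ≈ 0.219

Gamma(k,θ) with k>1 has mode (k−1)θ, so θ = 1.61/(k−1).
Need P(X < 2.98) = 0.95 with θ tied to k this way. Start at k = 2, θ = 1.61: P(X<2.98) ≈ 0.552.
Too low — raise k to concentrate. Iterating converges to k ≈ 8.34.
Then θ = 1.61/(8.34−1) ≈ 0.219.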